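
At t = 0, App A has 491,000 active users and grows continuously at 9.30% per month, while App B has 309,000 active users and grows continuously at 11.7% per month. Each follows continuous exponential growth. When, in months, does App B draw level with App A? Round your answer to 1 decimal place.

t ≈ 19.3 months

491000·e^(0.093t) = 309000·e^(0.117t)
491000/309000 = e^((0.117 − 0.093)t) → ln(1.589) = 0.024·t
t = 0.4631 / 0.024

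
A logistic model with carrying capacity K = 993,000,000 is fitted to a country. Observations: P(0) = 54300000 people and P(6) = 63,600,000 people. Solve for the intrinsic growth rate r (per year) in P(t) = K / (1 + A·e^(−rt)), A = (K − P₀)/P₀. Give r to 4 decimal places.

r ≈ 0.0280 per year

A = (993000000 − 54300000)/54300000 = 17.28729
63600000 = 993000000/(1 + 17.28729·e^(−r·6)) → e^(−6r) = (15.61321 − 1)/17.28729 = 0.845315
r = −ln(0.845315)/6 = 0.16805/6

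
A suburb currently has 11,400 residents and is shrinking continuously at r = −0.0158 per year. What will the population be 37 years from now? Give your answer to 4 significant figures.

P(37) = 11400 · e^(-0.0158·37) = 11400 · e^(-0.5846)
= 11400 · 0.55733 ≈ 6353.55

≈ 6,354 residents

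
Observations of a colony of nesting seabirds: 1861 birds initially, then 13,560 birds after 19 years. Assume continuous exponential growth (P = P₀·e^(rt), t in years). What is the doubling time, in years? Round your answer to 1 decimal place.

r = ln(13560/1861) / 19 = ln(7.28641) / 19 ≈ 0.104527 per year
doubling time = ln 2 / |r| = 0.69315 / 0.104527

doubling time ≈ 6.6 years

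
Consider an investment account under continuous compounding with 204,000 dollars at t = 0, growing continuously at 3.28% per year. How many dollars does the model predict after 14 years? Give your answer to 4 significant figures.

P(14) = 204000 · e^(0.0328·14) = 204000 · e^(0.4592)
= 204000 · 1.58281 ≈ 322892.68

≈ 322,900 dollars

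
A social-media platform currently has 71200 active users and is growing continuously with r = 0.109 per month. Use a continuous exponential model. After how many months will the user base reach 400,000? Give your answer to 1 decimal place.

t ≈ 15.8 months

400000 = 71200 · e^(0.109·t)
t = ln(400000/71200) / 0.109 = ln(5.61798) / 0.109 = 1.72597 / 0.109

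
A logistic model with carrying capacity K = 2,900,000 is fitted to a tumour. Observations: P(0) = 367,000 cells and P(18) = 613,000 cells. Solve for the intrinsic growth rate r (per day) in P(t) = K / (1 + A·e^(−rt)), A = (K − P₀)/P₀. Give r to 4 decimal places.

r ≈ 0.0342 per day

A = (2900000 − 367000)/367000 = 6.90191
613000 = 2900000/(1 + 6.90191·e^(−r·18)) → e^(−18r) = (4.73083 − 1)/6.90191 = 0.540551
r = −ln(0.540551)/18 = 0.61517/18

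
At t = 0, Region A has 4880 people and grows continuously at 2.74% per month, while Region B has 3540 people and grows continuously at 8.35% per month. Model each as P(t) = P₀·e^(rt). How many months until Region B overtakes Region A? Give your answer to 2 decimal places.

t ≈ 5.72 months

4880·e^(0.0274t) = 3540·e^(0.0835t)
4880/3540 = e^((0.0835 − 0.0274)t) → ln(1.37853) = 0.0561·t
t = 0.32102 / 0.0561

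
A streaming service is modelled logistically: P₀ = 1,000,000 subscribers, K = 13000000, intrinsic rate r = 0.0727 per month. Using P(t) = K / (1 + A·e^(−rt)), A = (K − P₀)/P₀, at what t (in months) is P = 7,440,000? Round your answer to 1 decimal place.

A = (13000000 − 1000000)/1000000 = 12
7440000 = 13000000/(1 + 12·e^(−0.0727t)) → 1 + 12·e^(−0.0727t) = 1.74731
e^(−0.0727t) = 0.062276 → t = ln(16.05755)/0.0727 = 2.77618/0.0727

t ≈ 38.2 months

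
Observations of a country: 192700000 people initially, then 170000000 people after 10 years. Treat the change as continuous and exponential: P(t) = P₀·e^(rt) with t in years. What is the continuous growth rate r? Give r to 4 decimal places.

170000000 = 192700000 · e^(r·10)
e^(10r) = 170000000/192700000 = 0.8822
r = ln(0.8822) / 10 = -0.12534 / 10

r ≈ -0.0125 per year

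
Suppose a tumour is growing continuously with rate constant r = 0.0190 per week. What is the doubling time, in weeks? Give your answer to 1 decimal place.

doubling time = ln(2) / |r| = 0.69315 / 0.019

doubling time ≈ 36.5 weeks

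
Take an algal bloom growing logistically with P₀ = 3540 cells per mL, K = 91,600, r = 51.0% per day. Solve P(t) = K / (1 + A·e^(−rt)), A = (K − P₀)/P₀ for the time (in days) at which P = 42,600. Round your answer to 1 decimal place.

A = (91600 − 3540)/3540 = 24.87571
42600 = 91600/(1 + 24.87571·e^(−0.51t)) → 1 + 24.87571·e^(−0.51t) = 2.15023
e^(−0.51t) = 0.046239 → t = ln(21.62663)/0.51 = 3.07393/0.51

t ≈ 6.0 days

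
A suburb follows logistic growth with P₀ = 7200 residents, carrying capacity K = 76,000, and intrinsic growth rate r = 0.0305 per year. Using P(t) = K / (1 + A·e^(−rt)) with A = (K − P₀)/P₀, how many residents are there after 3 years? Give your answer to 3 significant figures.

A = (76000 − 7200)/7200 = 9.55556
P(3) = 76000 / (1 + 9.55556·e^(−0.0305·3)) = 76000 / (1 + 9.55556·0.912561)
= 76000 / 9.72003 ≈ 7818.91

≈ 7,820 residents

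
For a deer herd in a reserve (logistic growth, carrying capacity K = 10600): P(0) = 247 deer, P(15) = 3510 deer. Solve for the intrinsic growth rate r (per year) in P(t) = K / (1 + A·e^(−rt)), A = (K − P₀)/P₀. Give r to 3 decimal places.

A = (10600 − 247)/247 = 41.91498
3510 = 10600/(1 + 41.91498·e^(−r·15)) → e^(−15r) = (3.01994 − 1)/41.91498 = 0.048191
r = −ln(0.048191)/15 = 3.03257/15

r ≈ 0.202 per year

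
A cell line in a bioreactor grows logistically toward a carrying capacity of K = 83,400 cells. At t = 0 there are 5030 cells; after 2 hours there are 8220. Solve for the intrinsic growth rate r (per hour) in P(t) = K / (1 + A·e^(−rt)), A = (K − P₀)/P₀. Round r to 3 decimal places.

r ≈ 0.266 per hour

A = (83400 − 5030)/5030 = 15.58052
8220 = 83400/(1 + 15.58052·e^(−r·2)) → e^(−2r) = (10.14599 − 1)/15.58052 = 0.587014
r = −ln(0.587014)/2 = 0.53271/2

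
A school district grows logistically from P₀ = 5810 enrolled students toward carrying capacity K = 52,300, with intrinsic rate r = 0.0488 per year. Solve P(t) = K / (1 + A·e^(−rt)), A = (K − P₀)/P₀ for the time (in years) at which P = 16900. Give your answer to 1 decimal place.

A = (52300 − 5810)/5810 = 8.00172
16900 = 52300/(1 + 8.00172·e^(−0.0488t)) → 1 + 8.00172·e^(−0.0488t) = 3.09467
e^(−0.0488t) = 0.261778 → t = ln(3.82003)/0.0488 = 1.34026/0.0488

t ≈ 27.5 years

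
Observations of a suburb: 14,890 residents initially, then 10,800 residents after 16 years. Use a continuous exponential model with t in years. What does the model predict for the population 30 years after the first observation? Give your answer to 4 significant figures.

≈ 8,154 residents

r = ln(10800/14890) / 16 ≈ -0.020071 per year
P(30) = 14890 · e^(-0.020071·30) = 14890 · 0.54764 ≈ 8154.3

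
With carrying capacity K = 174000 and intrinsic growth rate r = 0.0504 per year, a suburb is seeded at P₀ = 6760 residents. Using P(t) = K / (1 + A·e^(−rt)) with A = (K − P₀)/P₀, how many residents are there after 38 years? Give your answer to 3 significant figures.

A = (174000 − 6760)/6760 = 24.73964
P(38) = 174000 / (1 + 24.73964·e^(−0.0504·38)) = 174000 / (1 + 24.73964·0.147312)
= 174000 / 4.64446 ≈ 37464.02

≈ 37,500 residents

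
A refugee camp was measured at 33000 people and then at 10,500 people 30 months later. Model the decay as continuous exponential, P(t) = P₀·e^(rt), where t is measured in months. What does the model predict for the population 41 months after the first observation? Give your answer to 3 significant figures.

r = ln(10500/33000) / 30 ≈ -0.038171 per month
P(41) = 33000 · e^(-0.038171·41) = 33000 · 0.20909 ≈ 6899.81

≈ 6,900 people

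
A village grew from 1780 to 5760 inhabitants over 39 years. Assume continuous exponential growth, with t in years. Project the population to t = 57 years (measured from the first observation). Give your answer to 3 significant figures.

r = ln(5760/1780) / 39 ≈ 0.030111 per year
P(57) = 1780 · e^(0.030111·57) = 1780 · 5.56401 ≈ 9903.95

≈ 9,900 inhabitants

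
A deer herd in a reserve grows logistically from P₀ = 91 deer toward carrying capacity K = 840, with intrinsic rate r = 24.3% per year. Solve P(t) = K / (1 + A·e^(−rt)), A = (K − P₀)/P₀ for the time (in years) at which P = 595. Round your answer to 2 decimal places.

A = (840 − 91)/91 = 8.23077
595 = 840/(1 + 8.23077·e^(−0.243t)) → 1 + 8.23077·e^(−0.243t) = 1.41176
e^(−0.243t) = 0.050027 → t = ln(19.98901)/0.243 = 2.99518/0.243

t ≈ 12.33 years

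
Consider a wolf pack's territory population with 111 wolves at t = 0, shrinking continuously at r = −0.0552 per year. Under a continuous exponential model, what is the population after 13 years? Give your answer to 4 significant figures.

≈ 54.16 wolves

P(13) = 111 · e^(-0.0552·13) = 111 · e^(-0.7176)
= 111 · 0.48792 ≈ 54.16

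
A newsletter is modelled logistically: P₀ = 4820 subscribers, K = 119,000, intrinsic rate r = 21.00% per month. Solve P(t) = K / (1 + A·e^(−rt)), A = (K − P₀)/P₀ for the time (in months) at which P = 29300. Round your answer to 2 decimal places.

A = (119000 − 4820)/4820 = 23.6888
29300 = 119000/(1 + 23.6888·e^(−0.21t)) → 1 + 23.6888·e^(−0.21t) = 4.06143
e^(−0.21t) = 0.129235 → t = ln(7.73781)/0.21 = 2.04612/0.21

t ≈ 9.74 months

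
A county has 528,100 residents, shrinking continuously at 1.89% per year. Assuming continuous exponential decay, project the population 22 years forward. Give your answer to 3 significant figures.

P(22) = 528100 · e^(-0.0189·22) = 528100 · e^(-0.4158)
= 528100 · 0.65981 ≈ 348446.83

≈ 348,000 residents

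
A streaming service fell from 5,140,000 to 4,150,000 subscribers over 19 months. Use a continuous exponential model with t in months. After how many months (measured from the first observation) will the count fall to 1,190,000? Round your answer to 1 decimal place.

r = ln(4150000/5140000) / 19 ≈ -0.01126 per month
t = ln(1190000/5140000) / r = -1.4631 / -0.01126 ≈ 129.935

t ≈ 129.9 months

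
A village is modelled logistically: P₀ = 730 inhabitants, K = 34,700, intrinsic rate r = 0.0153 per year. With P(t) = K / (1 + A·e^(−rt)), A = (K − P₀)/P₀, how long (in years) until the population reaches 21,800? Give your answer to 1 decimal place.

t ≈ 285.3 years

A = (34700 − 730)/730 = 46.53425
21800 = 34700/(1 + 46.53425·e^(−0.0153t)) → 1 + 46.53425·e^(−0.0153t) = 1.59174
e^(−0.0153t) = 0.012716 → t = ln(78.63927)/0.0153 = 4.36487/0.0153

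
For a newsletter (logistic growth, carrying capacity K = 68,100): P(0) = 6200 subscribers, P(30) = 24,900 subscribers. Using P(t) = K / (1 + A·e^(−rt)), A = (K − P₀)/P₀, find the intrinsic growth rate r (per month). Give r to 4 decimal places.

A = (68100 − 6200)/6200 = 9.98387
24900 = 68100/(1 + 9.98387·e^(−r·30)) → e^(−30r) = (2.73494 − 1)/9.98387 = 0.173774
r = −ln(0.173774)/30 = 1.75/30

r ≈ 0.0583 per month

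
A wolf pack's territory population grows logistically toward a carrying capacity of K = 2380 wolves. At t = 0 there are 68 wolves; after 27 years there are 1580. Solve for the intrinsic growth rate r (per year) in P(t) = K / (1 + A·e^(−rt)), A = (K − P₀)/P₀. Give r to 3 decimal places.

r ≈ 0.156 per year

A = (2380 − 68)/68 = 34
1580 = 2380/(1 + 34·e^(−r·27)) → e^(−27r) = (1.50633 − 1)/34 = 0.014892
r = −ln(0.014892)/27 = 4.20693/27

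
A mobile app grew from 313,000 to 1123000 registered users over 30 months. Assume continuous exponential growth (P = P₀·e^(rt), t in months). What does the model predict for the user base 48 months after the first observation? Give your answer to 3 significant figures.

r = ln(1123000/313000) / 30 ≈ 0.042585 per month
P(48) = 313000 · e^(0.042585·48) = 313000 · 7.72212 ≈ 2417024.25

≈ 2,420,000 registered users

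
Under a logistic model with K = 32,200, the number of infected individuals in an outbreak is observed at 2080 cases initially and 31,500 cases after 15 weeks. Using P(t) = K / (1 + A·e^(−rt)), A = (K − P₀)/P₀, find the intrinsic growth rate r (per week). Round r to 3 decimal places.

r ≈ 0.432 per week

A = (32200 − 2080)/2080 = 14.48077
31500 = 32200/(1 + 14.48077·e^(−r·15)) → e^(−15r) = (1.02222 − 1)/14.48077 = 0.001535
r = −ln(0.001535)/15 = 6.47948/15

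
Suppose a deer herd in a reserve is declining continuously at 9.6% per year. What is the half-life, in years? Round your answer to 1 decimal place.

half-life ≈ 7.2 years

half-life = ln(2) / |r| = 0.69315 / 0.096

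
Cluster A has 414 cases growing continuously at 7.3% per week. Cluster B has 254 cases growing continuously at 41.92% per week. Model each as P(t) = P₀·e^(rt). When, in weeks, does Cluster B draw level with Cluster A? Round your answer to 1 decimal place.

t ≈ 1.4 weeks

414·e^(0.073t) = 254·e^(0.4192t)
414/254 = e^((0.4192 − 0.073)t) → ln(1.62992) = 0.3462·t
t = 0.48853 / 0.3462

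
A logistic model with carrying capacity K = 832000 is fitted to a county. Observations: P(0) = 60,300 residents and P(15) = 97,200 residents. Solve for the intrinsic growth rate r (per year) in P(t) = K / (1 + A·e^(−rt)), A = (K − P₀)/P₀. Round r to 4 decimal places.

r ≈ 0.0351 per year

A = (832000 − 60300)/60300 = 12.79768
97200 = 832000/(1 + 12.79768·e^(−r·15)) → e^(−15r) = (8.55967 − 1)/12.79768 = 0.590706
r = −ln(0.590706)/15 = 0.52644/15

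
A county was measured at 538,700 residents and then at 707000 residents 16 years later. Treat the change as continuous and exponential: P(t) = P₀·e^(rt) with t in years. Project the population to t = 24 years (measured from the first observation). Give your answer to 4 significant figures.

r = ln(707000/538700) / 16 ≈ 0.016992 per year
P(24) = 538700 · e^(0.016992·24) = 538700 · 1.50352 ≈ 809945.19

≈ 809,900 residents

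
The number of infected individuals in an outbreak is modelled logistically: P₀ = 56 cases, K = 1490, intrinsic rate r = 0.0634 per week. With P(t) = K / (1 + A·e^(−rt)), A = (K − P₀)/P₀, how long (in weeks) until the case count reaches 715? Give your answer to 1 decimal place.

t ≈ 49.9 weeks

A = (1490 − 56)/56 = 25.60714
715 = 1490/(1 + 25.60714·e^(−0.0634t)) → 1 + 25.60714·e^(−0.0634t) = 2.08392
e^(−0.0634t) = 0.042329 → t = ln(23.62465)/0.0634 = 3.16229/0.0634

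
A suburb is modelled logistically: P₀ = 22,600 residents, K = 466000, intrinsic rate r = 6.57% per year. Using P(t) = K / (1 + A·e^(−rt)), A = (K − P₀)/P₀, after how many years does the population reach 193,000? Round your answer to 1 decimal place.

A = (466000 − 22600)/22600 = 19.61947
193000 = 466000/(1 + 19.61947·e^(−0.0657t)) → 1 + 19.61947·e^(−0.0657t) = 2.41451
e^(−0.0657t) = 0.072097 → t = ln(13.87017)/0.0657 = 2.62974/0.0657

t ≈ 40.0 years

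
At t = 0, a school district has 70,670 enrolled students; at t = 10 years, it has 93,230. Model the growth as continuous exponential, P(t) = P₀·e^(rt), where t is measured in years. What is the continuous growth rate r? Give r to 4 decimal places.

93230 = 70670 · e^(r·10)
e^(10r) = 93230/70670 = 1.31923
r = ln(1.31923) / 10 = 0.27705 / 10

r ≈ 0.0277 per year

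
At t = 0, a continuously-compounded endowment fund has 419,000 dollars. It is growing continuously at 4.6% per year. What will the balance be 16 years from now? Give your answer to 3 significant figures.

≈ 875,000 dollars

P(16) = 419000 · e^(0.046·16) = 419000 · e^(0.736)
= 419000 · 2.08757 ≈ 874691.21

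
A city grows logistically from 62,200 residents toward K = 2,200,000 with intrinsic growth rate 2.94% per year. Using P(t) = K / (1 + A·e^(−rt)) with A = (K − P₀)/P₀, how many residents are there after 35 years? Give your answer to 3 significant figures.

≈ 166,000 residents

A = (2200000 − 62200)/62200 = 34.36977
P(35) = 2200000 / (1 + 34.36977·e^(−0.0294·35)) = 2200000 / (1 + 34.36977·0.357364)
= 2200000 / 13.28253 ≈ 165631.15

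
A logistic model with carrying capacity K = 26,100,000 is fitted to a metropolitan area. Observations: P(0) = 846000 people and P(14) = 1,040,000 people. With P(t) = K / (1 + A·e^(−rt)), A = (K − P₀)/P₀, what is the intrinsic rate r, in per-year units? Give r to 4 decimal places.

A = (26100000 − 846000)/846000 = 29.85106
1040000 = 26100000/(1 + 29.85106·e^(−r·14)) → e^(−14r) = (25.09615 − 1)/29.85106 = 0.807213
r = −ln(0.807213)/14 = 0.21417/14

r ≈ 0.0153 per year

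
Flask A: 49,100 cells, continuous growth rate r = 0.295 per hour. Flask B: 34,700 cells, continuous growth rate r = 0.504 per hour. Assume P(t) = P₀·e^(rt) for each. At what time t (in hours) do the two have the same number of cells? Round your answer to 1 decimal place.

49100·e^(0.295t) = 34700·e^(0.504t)
49100/34700 = e^((0.504 − 0.295)t) → ln(1.41499) = 0.209·t
t = 0.34712 / 0.209

t ≈ 1.7 hours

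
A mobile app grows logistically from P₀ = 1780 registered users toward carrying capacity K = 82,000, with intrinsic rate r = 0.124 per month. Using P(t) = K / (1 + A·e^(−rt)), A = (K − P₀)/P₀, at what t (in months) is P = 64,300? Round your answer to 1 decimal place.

t ≈ 41.1 months

A = (82000 − 1780)/1780 = 45.06742
64300 = 82000/(1 + 45.06742·e^(−0.124t)) → 1 + 45.06742·e^(−0.124t) = 1.27527
e^(−0.124t) = 0.006108 → t = ln(163.71948)/0.124 = 5.09815/0.124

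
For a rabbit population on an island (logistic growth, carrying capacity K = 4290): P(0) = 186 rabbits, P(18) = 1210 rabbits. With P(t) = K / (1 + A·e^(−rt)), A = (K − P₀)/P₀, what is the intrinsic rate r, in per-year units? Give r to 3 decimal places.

r ≈ 0.120 per year

A = (4290 − 186)/186 = 22.06452
1210 = 4290/(1 + 22.06452·e^(−r·18)) → e^(−18r) = (3.54545 − 1)/22.06452 = 0.115364
r = −ln(0.115364)/18 = 2.15966/18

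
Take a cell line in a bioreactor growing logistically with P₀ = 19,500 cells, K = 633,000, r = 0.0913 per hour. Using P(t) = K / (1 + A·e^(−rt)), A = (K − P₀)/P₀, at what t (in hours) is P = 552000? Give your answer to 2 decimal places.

A = (633000 − 19500)/19500 = 31.46154
552000 = 633000/(1 + 31.46154·e^(−0.0913t)) → 1 + 31.46154·e^(−0.0913t) = 1.14674
e^(−0.0913t) = 0.004664 → t = ln(214.40456)/0.0913 = 5.36786/0.0913

t ≈ 58.79 hours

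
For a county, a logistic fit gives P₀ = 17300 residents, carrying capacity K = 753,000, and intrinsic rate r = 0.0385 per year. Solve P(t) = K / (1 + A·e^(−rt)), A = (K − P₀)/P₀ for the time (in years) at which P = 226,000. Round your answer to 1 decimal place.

t ≈ 75.4 years

A = (753000 − 17300)/17300 = 42.52601
226000 = 753000/(1 + 42.52601·e^(−0.0385t)) → 1 + 42.52601·e^(−0.0385t) = 3.33186
e^(−0.0385t) = 0.054834 → t = ln(18.23696)/0.0385 = 2.90345/0.0385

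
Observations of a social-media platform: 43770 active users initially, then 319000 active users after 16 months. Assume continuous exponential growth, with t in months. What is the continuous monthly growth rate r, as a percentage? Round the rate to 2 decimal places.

319000 = 43770 · e^(r·16)
e^(16r) = 319000/43770 = 7.2881
r = ln(7.2881) / 16 = 1.98624 / 16

r ≈ 12.41% per month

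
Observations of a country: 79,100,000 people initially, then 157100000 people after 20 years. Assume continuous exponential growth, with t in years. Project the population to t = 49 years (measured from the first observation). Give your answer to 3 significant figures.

≈ 425,000,000 people

r = ln(157100000/79100000) / 20 ≈ 0.034308 per year
P(49) = 79100000 · e^(0.034308·49) = 79100000 · 5.37155 ≈ 424889258.81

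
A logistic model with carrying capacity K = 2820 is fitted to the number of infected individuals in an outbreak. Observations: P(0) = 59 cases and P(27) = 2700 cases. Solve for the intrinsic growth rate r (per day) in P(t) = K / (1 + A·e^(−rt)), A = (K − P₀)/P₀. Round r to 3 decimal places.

A = (2820 − 59)/59 = 46.79661
2700 = 2820/(1 + 46.79661·e^(−r·27)) → e^(−27r) = (1.04444 − 1)/46.79661 = 0.00095
r = −ln(0.00095)/27 = 6.95933/27

r ≈ 0.258 per day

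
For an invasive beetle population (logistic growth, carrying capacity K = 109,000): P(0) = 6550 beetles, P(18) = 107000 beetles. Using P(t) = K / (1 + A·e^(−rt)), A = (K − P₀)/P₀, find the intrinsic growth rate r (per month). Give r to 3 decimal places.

A = (109000 − 6550)/6550 = 15.64122
107000 = 109000/(1 + 15.64122·e^(−r·18)) → e^(−18r) = (1.01869 − 1)/15.64122 = 0.001195
r = −ln(0.001195)/18 = 6.72959/18

r ≈ 0.374 per month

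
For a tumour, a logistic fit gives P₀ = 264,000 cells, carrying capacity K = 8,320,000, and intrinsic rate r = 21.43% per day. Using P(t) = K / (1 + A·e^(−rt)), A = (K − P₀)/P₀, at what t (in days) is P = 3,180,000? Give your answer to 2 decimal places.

t ≈ 13.71 days

A = (8320000 − 264000)/264000 = 30.51515
3180000 = 8320000/(1 + 30.51515·e^(−0.2143t)) → 1 + 30.51515·e^(−0.2143t) = 2.61635
e^(−0.2143t) = 0.052969 → t = ln(18.87902)/0.2143 = 2.93805/0.2143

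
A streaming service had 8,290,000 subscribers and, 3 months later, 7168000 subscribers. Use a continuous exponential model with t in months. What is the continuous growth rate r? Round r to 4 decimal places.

r ≈ -0.0485 per month

7168000 = 8290000 · e^(r·3)
e^(3r) = 7168000/8290000 = 0.86466
r = ln(0.86466) / 3 = -0.14542 / 3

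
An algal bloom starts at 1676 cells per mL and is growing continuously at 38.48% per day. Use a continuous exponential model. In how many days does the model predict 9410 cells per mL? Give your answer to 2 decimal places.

9410 = 1676 · e^(0.3848·t)
t = ln(9410/1676) / 0.3848 = ln(5.61456) / 0.3848 = 1.72536 / 0.3848

t ≈ 4.48 days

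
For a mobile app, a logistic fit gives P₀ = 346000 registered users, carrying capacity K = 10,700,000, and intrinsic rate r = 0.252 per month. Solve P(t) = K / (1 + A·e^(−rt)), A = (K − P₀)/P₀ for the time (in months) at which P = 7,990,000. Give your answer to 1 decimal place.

A = (10700000 − 346000)/346000 = 29.92486
7990000 = 10700000/(1 + 29.92486·e^(−0.252t)) → 1 + 29.92486·e^(−0.252t) = 1.33917
e^(−0.252t) = 0.011334 → t = ln(88.22863)/0.252 = 4.47993/0.252

t ≈ 17.8 months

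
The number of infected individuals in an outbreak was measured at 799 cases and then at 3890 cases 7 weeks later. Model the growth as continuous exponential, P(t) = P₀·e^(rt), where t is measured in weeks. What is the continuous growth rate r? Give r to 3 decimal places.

r ≈ 0.226 per week

3890 = 799 · e^(r·7)
e^(7r) = 3890/799 = 4.86859
r = ln(4.86859) / 7 = 1.5828 / 7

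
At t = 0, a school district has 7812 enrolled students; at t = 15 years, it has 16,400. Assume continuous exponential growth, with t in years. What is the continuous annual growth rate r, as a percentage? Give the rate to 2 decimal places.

16400 = 7812 · e^(r·15)
e^(15r) = 16400/7812 = 2.09933
r = ln(2.09933) / 15 = 0.74162 / 15

r ≈ 4.94% per year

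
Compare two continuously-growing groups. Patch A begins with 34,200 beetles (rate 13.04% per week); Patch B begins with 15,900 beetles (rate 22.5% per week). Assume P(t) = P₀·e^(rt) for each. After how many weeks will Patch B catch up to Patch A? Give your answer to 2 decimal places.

34200·e^(0.1304t) = 15900·e^(0.225t)
34200/15900 = e^((0.225 − 0.1304)t) → ln(2.15094) = 0.0946·t
t = 0.76591 / 0.0946

t ≈ 8.10 weeks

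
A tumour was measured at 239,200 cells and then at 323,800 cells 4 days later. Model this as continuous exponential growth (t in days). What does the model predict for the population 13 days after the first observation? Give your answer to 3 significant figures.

r = ln(323800/239200) / 4 ≈ 0.075707 per day
P(13) = 239200 · e^(0.075707·13) = 239200 · 2.67563 ≈ 640010.5

≈ 640,000 cells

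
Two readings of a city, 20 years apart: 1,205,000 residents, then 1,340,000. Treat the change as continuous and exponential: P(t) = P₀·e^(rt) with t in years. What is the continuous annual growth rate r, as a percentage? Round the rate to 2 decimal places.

1340000 = 1205000 · e^(r·20)
e^(20r) = 1340000/1205000 = 1.11203
r = ln(1.11203) / 20 = 0.10619 / 20

r ≈ 0.53% per year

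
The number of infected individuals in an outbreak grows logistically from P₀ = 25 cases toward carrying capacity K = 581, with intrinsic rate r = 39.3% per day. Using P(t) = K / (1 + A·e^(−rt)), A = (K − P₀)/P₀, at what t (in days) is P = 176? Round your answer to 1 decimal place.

t ≈ 5.8 days

A = (581 − 25)/25 = 22.24
176 = 581/(1 + 22.24·e^(−0.393t)) → 1 + 22.24·e^(−0.393t) = 3.30114
e^(−0.393t) = 0.103468 → t = ln(9.66479)/0.393 = 2.26849/0.393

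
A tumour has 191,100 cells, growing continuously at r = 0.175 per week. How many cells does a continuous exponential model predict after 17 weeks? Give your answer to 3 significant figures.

P(17) = 191100 · e^(0.175·17) = 191100 · e^(2.975)
= 191100 · 19.58962 ≈ 3743577

≈ 3,740,000 cells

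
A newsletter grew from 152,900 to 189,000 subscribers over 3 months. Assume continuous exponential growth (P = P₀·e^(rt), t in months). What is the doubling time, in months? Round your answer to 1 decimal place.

r = ln(189000/152900) / 3 = ln(1.2361) / 3 ≈ 0.070654 per month
doubling time = ln 2 / |r| = 0.69315 / 0.070654

doubling time ≈ 9.8 months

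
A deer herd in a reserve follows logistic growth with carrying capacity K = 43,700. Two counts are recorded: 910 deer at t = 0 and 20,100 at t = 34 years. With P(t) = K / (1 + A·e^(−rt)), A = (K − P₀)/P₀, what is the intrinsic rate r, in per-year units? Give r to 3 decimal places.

A = (43700 − 910)/910 = 47.02198
20100 = 43700/(1 + 47.02198·e^(−r·34)) → e^(−34r) = (2.17413 − 1)/47.02198 = 0.02497
r = −ln(0.02497)/34 = 3.69009/34

r ≈ 0.109 per year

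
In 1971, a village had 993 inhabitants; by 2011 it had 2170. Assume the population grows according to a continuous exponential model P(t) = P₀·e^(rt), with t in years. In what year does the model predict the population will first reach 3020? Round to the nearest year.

year 2028

r = ln(2170/993) / 40 = 0.78175/40 ≈ 0.019544 per year
t = ln(3020/993) / r = 1.11228/0.019544 ≈ 56.91 years after 1971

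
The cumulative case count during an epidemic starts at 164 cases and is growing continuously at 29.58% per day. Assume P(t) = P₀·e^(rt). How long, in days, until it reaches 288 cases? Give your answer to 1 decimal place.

t ≈ 1.9 days

288 = 164 · e^(0.2958·t)
t = ln(288/164) / 0.2958 = ln(1.7561) / 0.2958 = 0.56309 / 0.2958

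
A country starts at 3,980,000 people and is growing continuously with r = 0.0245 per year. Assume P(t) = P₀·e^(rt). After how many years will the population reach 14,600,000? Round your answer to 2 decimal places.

14600000 = 3980000 · e^(0.0245·t)
t = ln(14600000/3980000) / 0.0245 = ln(3.66834) / 0.0245 = 1.29974 / 0.0245

t ≈ 53.05 years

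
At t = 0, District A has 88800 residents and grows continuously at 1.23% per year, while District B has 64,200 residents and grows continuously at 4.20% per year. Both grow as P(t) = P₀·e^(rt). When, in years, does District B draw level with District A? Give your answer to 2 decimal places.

88800·e^(0.0123t) = 64200·e^(0.042t)
88800/64200 = e^((0.042 − 0.0123)t) → ln(1.38318) = 0.0297·t
t = 0.32438 / 0.0297

t ≈ 10.92 years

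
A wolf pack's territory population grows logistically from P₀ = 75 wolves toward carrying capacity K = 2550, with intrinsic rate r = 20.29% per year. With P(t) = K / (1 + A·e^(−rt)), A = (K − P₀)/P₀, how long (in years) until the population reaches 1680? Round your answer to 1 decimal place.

t ≈ 20.5 years

A = (2550 − 75)/75 = 33
1680 = 2550/(1 + 33·e^(−0.2029t)) → 1 + 33·e^(−0.2029t) = 1.51786
e^(−0.2029t) = 0.015693 → t = ln(63.72414)/0.2029 = 4.15456/0.2029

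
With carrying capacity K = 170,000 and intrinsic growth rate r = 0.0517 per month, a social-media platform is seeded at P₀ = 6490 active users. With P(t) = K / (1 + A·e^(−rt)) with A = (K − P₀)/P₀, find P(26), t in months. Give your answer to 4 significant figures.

≈ 22,460 active users

A = (170000 − 6490)/6490 = 25.19414
P(26) = 170000 / (1 + 25.19414·e^(−0.0517·26)) = 170000 / (1 + 25.19414·0.260748)
= 170000 / 7.56933 ≈ 22459.06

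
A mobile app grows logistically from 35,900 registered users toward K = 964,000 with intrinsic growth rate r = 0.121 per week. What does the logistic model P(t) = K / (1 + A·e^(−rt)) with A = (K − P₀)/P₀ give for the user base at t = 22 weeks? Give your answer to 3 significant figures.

≈ 344,000 registered users

A = (964000 − 35900)/35900 = 25.85237
P(22) = 964000 / (1 + 25.85237·e^(−0.121·22)) = 964000 / (1 + 25.85237·0.069808)
= 964000 / 2.80471 ≈ 343707.05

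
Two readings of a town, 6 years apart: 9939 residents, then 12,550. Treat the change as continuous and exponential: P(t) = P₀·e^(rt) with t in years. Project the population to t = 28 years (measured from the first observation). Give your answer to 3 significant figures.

≈ 29,500 residents

r = ln(12550/9939) / 6 ≈ 0.038876 per year
P(28) = 9939 · e^(0.038876·28) = 9939 · 2.96987 ≈ 29517.59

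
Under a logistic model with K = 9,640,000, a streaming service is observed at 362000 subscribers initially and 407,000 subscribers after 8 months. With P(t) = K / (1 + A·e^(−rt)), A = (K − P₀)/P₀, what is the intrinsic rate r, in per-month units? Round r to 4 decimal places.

A = (9640000 − 362000)/362000 = 25.62983
407000 = 9640000/(1 + 25.62983·e^(−r·8)) → e^(−8r) = (23.6855 − 1)/25.62983 = 0.885121
r = −ln(0.885121)/8 = 0.12203/8

r ≈ 0.0153 per month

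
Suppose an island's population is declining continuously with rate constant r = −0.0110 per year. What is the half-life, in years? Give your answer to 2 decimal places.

half-life ≈ 63.01 years

half-life = ln(2) / |r| = 0.69315 / 0.011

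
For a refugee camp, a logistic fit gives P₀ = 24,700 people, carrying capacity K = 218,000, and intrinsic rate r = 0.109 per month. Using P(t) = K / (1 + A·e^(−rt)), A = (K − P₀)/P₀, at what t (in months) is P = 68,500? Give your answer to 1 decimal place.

A = (218000 − 24700)/24700 = 7.82591
68500 = 218000/(1 + 7.82591·e^(−0.109t)) → 1 + 7.82591·e^(−0.109t) = 3.18248
e^(−0.109t) = 0.278879 → t = ln(3.58579)/0.109 = 1.27698/0.109

t ≈ 11.7 months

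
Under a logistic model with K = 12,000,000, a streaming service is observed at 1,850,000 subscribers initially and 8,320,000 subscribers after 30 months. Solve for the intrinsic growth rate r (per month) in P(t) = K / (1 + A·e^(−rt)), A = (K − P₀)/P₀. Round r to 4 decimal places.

A = (12000000 − 1850000)/1850000 = 5.48649
8320000 = 12000000/(1 + 5.48649·e^(−r·30)) → e^(−30r) = (1.44231 − 1)/5.48649 = 0.080618
r = −ln(0.080618)/30 = 2.51804/30

r ≈ 0.0839 per month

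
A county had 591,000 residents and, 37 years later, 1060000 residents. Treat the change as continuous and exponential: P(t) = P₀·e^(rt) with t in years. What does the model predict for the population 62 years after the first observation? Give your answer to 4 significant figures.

r = ln(1060000/591000) / 37 ≈ 0.015789 per year
P(62) = 591000 · e^(0.015789·62) = 591000 · 2.66164 ≈ 1573030.73

≈ 1,573,000 residents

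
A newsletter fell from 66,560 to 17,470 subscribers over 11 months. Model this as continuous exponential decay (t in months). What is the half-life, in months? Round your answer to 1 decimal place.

half-life ≈ 5.7 months

r = ln(17470/66560) / 11 = ln(0.26247) / 11 ≈ -0.121602 per month
half-life = ln 2 / |r| = 0.69315 / 0.121602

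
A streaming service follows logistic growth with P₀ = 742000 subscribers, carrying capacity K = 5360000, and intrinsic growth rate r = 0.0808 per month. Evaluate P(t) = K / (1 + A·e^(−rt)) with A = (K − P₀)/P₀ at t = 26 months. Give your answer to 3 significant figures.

A = (5360000 − 742000)/742000 = 6.22372
P(26) = 5360000 / (1 + 6.22372·e^(−0.0808·26)) = 5360000 / (1 + 6.22372·0.122359)
= 5360000 / 1.76153 ≈ 3042817.98

≈ 3,040,000 subscribers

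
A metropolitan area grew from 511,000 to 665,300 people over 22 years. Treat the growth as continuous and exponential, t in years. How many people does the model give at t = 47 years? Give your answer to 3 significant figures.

≈ 898,000 people

r = ln(665300/511000) / 22 ≈ 0.011994 per year
P(47) = 511000 · e^(0.011994·47) = 511000 · 1.7572 ≈ 897926.85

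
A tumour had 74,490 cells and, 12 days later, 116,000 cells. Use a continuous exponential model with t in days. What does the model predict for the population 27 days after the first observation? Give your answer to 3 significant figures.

r = ln(116000/74490) / 12 ≈ 0.03691 per day
P(27) = 74490 · e^(0.03691·27) = 74490 · 2.70901 ≈ 201793.89

≈ 202,000 cells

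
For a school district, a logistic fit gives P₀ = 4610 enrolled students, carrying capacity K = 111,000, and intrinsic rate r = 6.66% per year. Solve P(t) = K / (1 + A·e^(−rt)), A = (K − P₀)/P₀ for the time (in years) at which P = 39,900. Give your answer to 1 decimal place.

t ≈ 38.5 years

A = (111000 − 4610)/4610 = 23.07809
39900 = 111000/(1 + 23.07809·e^(−0.0666t)) → 1 + 23.07809·e^(−0.0666t) = 2.78195
e^(−0.0666t) = 0.077214 → t = ln(12.951)/0.0666 = 2.56117/0.0666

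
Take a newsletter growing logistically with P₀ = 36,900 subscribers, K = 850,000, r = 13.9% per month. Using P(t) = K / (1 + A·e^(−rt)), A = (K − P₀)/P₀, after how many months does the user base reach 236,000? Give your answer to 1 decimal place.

t ≈ 15.4 months

A = (850000 − 36900)/36900 = 22.03523
236000 = 850000/(1 + 22.03523·e^(−0.139t)) → 1 + 22.03523·e^(−0.139t) = 3.60169
e^(−0.139t) = 0.11807 → t = ln(8.46957)/0.139 = 2.13648/0.139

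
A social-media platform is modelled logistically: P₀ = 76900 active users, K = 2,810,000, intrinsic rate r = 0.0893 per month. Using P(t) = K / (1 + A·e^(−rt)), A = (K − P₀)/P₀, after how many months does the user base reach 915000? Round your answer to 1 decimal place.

t ≈ 31.8 months

A = (2810000 − 76900)/76900 = 35.54096
915000 = 2810000/(1 + 35.54096·e^(−0.0893t)) → 1 + 35.54096·e^(−0.0893t) = 3.07104
e^(−0.0893t) = 0.058272 → t = ln(17.16094)/0.0893 = 2.84264/0.0893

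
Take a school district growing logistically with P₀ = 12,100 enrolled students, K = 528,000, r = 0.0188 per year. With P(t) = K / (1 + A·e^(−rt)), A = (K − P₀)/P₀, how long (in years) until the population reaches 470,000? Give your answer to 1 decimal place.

A = (528000 − 12100)/12100 = 42.63636
470000 = 528000/(1 + 42.63636·e^(−0.0188t)) → 1 + 42.63636·e^(−0.0188t) = 1.1234
e^(−0.0188t) = 0.002894 → t = ln(345.50157)/0.0188 = 5.845/0.0188

t ≈ 310.9 years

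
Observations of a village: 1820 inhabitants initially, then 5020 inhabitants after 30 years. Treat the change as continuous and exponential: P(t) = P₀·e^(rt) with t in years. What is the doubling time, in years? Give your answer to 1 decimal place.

doubling time ≈ 20.5 years

r = ln(5020/1820) / 30 = ln(2.75824) / 30 ≈ 0.03382 per year
doubling time = ln 2 / |r| = 0.69315 / 0.03382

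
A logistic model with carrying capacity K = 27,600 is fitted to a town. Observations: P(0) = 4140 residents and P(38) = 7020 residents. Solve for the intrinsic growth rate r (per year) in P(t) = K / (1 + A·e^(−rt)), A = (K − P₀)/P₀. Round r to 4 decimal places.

A = (27600 − 4140)/4140 = 5.66667
7020 = 27600/(1 + 5.66667·e^(−r·38)) → e^(−38r) = (3.93162 − 1)/5.66667 = 0.517345
r = −ln(0.517345)/38 = 0.65904/38

r ≈ 0.0173 per year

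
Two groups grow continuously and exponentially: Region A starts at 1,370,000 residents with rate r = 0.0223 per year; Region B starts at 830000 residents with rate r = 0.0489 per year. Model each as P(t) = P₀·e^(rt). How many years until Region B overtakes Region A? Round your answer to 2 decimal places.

t ≈ 18.84 years

1370000·e^(0.0223t) = 830000·e^(0.0489t)
1370000/830000 = e^((0.0489 − 0.0223)t) → ln(1.6506) = 0.0266·t
t = 0.50114 / 0.0266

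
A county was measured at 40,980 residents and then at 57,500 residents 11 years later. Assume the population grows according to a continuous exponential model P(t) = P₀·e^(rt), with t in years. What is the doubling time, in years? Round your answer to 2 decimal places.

doubling time ≈ 22.51 years

r = ln(57500/40980) / 11 = ln(1.40312) / 11 ≈ 0.030791 per year
doubling time = ln 2 / |r| = 0.69315 / 0.030791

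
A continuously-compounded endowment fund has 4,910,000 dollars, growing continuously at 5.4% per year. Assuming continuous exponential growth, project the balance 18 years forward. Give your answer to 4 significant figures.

≈ 12,980,000 dollars

P(18) = 4910000 · e^(0.054·18) = 4910000 · e^(0.972)
= 4910000 · 2.64323 ≈ 12978237.83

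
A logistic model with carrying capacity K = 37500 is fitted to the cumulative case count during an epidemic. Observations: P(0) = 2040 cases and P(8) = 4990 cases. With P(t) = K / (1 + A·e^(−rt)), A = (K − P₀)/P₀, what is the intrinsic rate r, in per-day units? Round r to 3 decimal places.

r ≈ 0.123 per day

A = (37500 − 2040)/2040 = 17.38235
4990 = 37500/(1 + 17.38235·e^(−r·8)) → e^(−8r) = (7.51503 − 1)/17.38235 = 0.374807
r = −ln(0.374807)/8 = 0.98134/8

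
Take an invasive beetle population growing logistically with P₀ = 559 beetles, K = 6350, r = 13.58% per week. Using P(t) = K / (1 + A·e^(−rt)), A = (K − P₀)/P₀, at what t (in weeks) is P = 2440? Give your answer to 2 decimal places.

A = (6350 − 559)/559 = 10.35957
2440 = 6350/(1 + 10.35957·e^(−0.1358t)) → 1 + 10.35957·e^(−0.1358t) = 2.60246
e^(−0.1358t) = 0.154684 → t = ln(6.4648)/0.1358 = 1.86637/0.1358

t ≈ 13.74 weeks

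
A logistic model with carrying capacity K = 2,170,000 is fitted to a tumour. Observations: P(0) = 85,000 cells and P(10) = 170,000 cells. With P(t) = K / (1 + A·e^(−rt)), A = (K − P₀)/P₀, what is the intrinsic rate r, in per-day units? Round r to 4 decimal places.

A = (2170000 − 85000)/85000 = 24.52941
170000 = 2170000/(1 + 24.52941·e^(−r·10)) → e^(−10r) = (12.76471 − 1)/24.52941 = 0.479616
r = −ln(0.479616)/10 = 0.73477/10

r ≈ 0.0735 per day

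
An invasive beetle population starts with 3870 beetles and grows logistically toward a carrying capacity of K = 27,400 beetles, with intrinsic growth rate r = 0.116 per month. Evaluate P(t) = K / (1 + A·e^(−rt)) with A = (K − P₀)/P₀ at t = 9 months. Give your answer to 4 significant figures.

A = (27400 − 3870)/3870 = 6.0801
P(9) = 27400 / (1 + 6.0801·e^(−0.116·9)) = 27400 / (1 + 6.0801·0.352044)
= 27400 / 3.14046 ≈ 8724.83

≈ 8,725 beetles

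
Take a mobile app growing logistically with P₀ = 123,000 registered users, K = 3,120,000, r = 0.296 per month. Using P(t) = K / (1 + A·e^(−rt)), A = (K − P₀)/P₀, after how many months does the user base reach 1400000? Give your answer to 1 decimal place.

t ≈ 10.1 months

A = (3120000 − 123000)/123000 = 24.36585
1400000 = 3120000/(1 + 24.36585·e^(−0.296t)) → 1 + 24.36585·e^(−0.296t) = 2.22857
e^(−0.296t) = 0.050422 → t = ln(19.83267)/0.296 = 2.98733/0.296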